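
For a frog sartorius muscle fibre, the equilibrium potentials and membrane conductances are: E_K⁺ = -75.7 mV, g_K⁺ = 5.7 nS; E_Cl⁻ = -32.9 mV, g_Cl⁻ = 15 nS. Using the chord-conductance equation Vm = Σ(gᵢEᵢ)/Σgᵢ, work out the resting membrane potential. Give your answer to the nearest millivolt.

Σ gᵢEᵢ = 5.7·(-75.7) + 15·(-32.9) = -924.99
Σ gᵢ = 5.7 + 15 = 20.7
Vm = -924.99 / 20.7 = -44.69 mV

-45 mV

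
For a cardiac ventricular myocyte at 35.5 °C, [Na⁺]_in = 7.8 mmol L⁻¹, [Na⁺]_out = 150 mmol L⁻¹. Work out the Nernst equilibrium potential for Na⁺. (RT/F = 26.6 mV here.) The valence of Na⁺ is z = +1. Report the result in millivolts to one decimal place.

78.6 mV

E = (26.6/z) · ln([Na⁺]_out/[Na⁺]_in) with z = +1.
= (26.6/1) · ln(150/7.8) = 26.60 · ln(19.23)
= 26.60 · (2.9565) = 78.64 mV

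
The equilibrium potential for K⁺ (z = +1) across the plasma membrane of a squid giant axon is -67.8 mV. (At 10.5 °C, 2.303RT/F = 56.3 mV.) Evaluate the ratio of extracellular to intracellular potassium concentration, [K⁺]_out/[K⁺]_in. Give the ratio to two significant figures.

log₁₀([out]/[in]) = E·z/(56.3) = -67.8 × 1 / 56.3 = -1.2043
[out]/[in] = 10^(-1.2043) = 0.06248

0.062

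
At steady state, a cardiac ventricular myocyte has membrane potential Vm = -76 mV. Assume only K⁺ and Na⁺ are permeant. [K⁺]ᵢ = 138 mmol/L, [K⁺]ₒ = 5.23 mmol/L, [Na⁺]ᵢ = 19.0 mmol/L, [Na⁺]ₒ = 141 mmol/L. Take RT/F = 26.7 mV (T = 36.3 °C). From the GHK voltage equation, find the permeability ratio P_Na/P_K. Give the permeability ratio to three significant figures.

0.0199

Let α = P_Na/P_K. GHK: Vm = 26.7·ln[(Kₒ + α·Naₒ)/(Kᵢ + α·Naᵢ)].
e^(Vm/26.7) = e^(-76.0/26.7) = 0.058051
So 0.058051·(Kᵢ + α·Naᵢ) = Kₒ + α·Naₒ → α = (0.058051·138.0 − 5.23) / (141.0 − 0.058051·19.0)
α = (8.011 − 5.23) / (141.0 − 1.103) = 2.781/139.9 = 0.01988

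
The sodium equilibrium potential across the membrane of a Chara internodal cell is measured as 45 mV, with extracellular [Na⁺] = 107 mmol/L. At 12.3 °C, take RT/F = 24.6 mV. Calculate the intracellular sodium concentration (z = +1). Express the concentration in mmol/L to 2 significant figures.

Nernst: E = (24.6/1) · ln([out]/[in]), so ln([out]/[in]) = 45.0 × 1 / 24.6 = 1.8293.
[out]/[in] = e^(1.8293) = 6.229.
[in] = 107 / 6.229 = 17.18 mmol/L.

17 mmol/L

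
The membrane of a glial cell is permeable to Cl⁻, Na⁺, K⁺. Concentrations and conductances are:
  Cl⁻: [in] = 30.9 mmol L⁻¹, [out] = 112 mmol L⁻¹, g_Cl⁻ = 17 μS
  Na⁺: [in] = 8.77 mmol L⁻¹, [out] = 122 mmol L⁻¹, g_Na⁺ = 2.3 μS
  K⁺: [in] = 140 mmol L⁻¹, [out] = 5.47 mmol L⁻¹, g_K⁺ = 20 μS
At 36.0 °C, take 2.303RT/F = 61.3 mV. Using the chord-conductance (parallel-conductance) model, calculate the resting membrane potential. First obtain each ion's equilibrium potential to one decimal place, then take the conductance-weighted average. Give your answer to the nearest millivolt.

-55 mV

E_Cl⁻ = (61.3/-1)·log₁₀(112/30.9) = -34.3 mV
E_Na⁺ = (61.3/1)·log₁₀(122/8.77) = 70.1 mV
E_K⁺ = (61.3/1)·log₁₀(5.47/140) = -86.3 mV
Vm = (Σ gᵢEᵢ)/(Σ gᵢ) = (17·-34.3 + 2.3·70.1 + 20·-86.3) / (17 + 2.3 + 20)
= -2147.87 / 39.3 = -54.65 mV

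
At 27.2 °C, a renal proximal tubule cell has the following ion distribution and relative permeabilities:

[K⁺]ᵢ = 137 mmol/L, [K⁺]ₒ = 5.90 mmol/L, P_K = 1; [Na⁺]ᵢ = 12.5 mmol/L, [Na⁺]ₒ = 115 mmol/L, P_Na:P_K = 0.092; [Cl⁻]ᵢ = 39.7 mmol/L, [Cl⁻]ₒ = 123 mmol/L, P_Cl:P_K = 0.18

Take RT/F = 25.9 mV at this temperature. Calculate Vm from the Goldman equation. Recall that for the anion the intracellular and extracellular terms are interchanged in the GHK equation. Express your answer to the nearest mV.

Vm = 25.9 · ln[(Σ P·[cation]ₒ + Σ P·[anion]ᵢ) / (Σ P·[cation]ᵢ + Σ P·[anion]ₒ)]
Numerator = 1×5.90 + 0.092×115 + 0.18×39.7 = 23.63
Denominator = 1×137 + 0.092×12.5 + 0.18×123 = 160.3
Vm = 25.9 · ln(0.1474) = 25.9 × (-1.9146) = -49.59 mV

-50 mV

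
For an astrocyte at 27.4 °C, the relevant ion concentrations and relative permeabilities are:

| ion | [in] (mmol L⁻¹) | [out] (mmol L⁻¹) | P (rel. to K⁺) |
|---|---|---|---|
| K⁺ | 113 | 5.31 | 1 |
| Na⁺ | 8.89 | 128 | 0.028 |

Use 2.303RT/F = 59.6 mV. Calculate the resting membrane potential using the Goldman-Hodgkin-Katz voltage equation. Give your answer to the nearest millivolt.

-66 mV

Vm = 59.6 · log₁₀[(Σ P·[cation]ₒ + Σ P·[anion]ᵢ) / (Σ P·[cation]ᵢ + Σ P·[anion]ₒ)]
Numerator = 1×5.31 + 0.028×128 = 8.894
Denominator = 1×113 + 0.028×8.89 = 113.2
Vm = 59.6 · log₁₀(0.078535) = 59.6 × (-1.1049) = -65.85 mV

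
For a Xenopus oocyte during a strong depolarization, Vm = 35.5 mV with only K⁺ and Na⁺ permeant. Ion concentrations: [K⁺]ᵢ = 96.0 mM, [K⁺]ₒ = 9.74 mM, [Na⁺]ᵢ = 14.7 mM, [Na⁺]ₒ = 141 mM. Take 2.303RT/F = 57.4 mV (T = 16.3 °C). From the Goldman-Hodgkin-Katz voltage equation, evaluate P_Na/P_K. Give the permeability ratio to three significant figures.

4.87

Let α = P_Na/P_K. GHK: Vm = 57.4·log₁₀[(Kₒ + α·Naₒ)/(Kᵢ + α·Naᵢ)].
10^(Vm/57.4) = 10^(35.5/57.4) = 4.154
So 4.154·(Kᵢ + α·Naᵢ) = Kₒ + α·Naₒ → α = (4.154·96.0 − 9.74) / (141.0 − 4.154·14.7)
α = (398.8 − 9.74) / (141.0 − 61.06) = 389/79.94 = 4.867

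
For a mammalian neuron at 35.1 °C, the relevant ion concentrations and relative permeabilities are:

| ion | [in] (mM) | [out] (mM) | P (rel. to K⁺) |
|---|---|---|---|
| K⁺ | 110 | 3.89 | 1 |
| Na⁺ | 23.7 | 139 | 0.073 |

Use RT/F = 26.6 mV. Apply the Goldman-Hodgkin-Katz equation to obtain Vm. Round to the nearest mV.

Vm = 26.6 · ln[(Σ P·[cation]ₒ + Σ P·[anion]ᵢ) / (Σ P·[cation]ᵢ + Σ P·[anion]ₒ)]
Numerator = 1×3.89 + 0.073×139 = 14.04
Denominator = 1×110 + 0.073×23.7 = 111.7
Vm = 26.6 · ln(0.12563) = 26.6 × (-2.0744) = -55.18 mV

-55 mV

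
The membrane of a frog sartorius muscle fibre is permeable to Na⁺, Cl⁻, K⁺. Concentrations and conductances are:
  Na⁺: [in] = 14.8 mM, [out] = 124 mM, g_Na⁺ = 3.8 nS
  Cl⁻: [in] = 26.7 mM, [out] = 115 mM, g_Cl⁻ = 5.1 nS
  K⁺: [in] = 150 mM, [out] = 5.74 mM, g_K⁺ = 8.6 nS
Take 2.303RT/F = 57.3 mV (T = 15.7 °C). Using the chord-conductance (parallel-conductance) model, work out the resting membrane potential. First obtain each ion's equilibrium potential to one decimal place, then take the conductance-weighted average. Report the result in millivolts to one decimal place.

-39.0 mV

E_Na⁺ = (57.3/1)·log₁₀(124/14.8) = 52.9 mV
E_Cl⁻ = (57.3/-1)·log₁₀(115/26.7) = -36.3 mV
E_K⁺ = (57.3/1)·log₁₀(5.74/150) = -81.2 mV
Vm = (Σ gᵢEᵢ)/(Σ gᵢ) = (3.8·52.9 + 5.1·-36.3 + 8.6·-81.2) / (3.8 + 5.1 + 8.6)
= -682.43 / 17.5 = -39.00 mV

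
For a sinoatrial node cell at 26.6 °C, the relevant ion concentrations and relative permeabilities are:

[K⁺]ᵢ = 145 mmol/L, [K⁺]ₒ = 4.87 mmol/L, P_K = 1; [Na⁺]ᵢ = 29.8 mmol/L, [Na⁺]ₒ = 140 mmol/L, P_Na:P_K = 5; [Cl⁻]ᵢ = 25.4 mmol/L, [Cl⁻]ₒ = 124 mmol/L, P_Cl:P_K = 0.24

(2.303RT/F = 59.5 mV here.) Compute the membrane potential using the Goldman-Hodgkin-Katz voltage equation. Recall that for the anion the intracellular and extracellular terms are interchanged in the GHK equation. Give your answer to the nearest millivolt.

Vm = 59.5 · log₁₀[(Σ P·[cation]ₒ + Σ P·[anion]ᵢ) / (Σ P·[cation]ᵢ + Σ P·[anion]ₒ)]
Numerator = 1×4.87 + 5×140 + 0.24×25.4 = 711
Denominator = 1×145 + 5×29.8 + 0.24×124 = 323.8
Vm = 59.5 · log₁₀(2.196) = 59.5 × (0.3416) = 20.33 mV

20 mV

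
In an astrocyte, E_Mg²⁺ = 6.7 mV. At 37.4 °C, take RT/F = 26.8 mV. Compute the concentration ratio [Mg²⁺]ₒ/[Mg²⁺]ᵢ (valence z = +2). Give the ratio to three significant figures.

ln([out]/[in]) = E·z/(26.8) = 6.7 × 2 / 26.8 = 0.5000
[out]/[in] = e^(0.5000) = 1.649

1.65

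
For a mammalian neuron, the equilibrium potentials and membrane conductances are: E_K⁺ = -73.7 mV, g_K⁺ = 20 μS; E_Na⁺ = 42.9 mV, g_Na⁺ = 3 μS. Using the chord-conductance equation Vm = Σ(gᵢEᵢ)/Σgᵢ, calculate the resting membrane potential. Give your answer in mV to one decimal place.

-58.5 mV

Σ gᵢEᵢ = 20·(-73.7) + 3·(42.9) = -1345.30
Σ gᵢ = 20 + 3 = 23
Vm = -1345.30 / 23 = -58.49 mV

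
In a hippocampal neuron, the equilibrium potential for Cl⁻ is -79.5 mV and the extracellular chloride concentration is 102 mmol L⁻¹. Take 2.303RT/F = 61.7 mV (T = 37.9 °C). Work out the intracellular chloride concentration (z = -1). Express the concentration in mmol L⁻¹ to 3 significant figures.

Nernst: E = (61.7/-1) · log₁₀([out]/[in]), so log₁₀([out]/[in]) = -79.5 × -1 / 61.7 = 1.2885.
[out]/[in] = 10^(1.2885) = 19.43.
[in] = 102 / 19.43 = 5.249 mmol L⁻¹.

5.25 mmol L⁻¹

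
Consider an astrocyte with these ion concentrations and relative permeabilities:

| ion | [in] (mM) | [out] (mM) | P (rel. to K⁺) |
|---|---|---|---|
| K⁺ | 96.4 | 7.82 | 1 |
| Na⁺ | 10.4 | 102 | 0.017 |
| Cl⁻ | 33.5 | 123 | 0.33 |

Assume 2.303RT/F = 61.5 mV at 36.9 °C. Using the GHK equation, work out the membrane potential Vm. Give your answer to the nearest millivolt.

Vm = 61.5 · log₁₀[(Σ P·[cation]ₒ + Σ P·[anion]ᵢ) / (Σ P·[cation]ᵢ + Σ P·[anion]ₒ)]
Numerator = 1×7.82 + 0.017×102 + 0.33×33.5 = 20.61
Denominator = 1×96.4 + 0.017×10.4 + 0.33×123 = 137.2
Vm = 61.5 · log₁₀(0.15025) = 61.5 × (-0.8232) = -50.63 mV

-51 mV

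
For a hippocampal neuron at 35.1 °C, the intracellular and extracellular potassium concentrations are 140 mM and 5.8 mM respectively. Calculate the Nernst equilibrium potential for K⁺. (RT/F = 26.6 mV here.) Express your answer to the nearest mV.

-85 mV

E = (26.6/z) · ln([K⁺]_out/[K⁺]_in) with z = +1.
= (26.6/1) · ln(5.8/140) = 26.60 · ln(0.04143)
= 26.60 · (-3.1838) = -84.69 mV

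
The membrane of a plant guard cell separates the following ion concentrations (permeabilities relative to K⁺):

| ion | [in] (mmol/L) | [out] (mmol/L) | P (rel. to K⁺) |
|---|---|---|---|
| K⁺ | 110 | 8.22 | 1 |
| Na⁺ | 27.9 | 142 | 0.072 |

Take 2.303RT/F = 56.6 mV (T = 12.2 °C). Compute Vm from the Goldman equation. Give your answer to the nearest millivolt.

-44 mV

Vm = 56.6 · log₁₀[(Σ P·[cation]ₒ + Σ P·[anion]ᵢ) / (Σ P·[cation]ᵢ + Σ P·[anion]ₒ)]
Numerator = 1×8.22 + 0.072×142 = 18.44
Denominator = 1×110 + 0.072×27.9 = 112
Vm = 56.6 · log₁₀(0.16467) = 56.6 × (-0.7834) = -44.34 mV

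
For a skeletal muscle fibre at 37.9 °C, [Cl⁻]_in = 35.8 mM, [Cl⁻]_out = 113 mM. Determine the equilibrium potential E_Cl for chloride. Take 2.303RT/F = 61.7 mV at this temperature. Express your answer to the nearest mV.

-31 mV

E = (61.7/z) · log₁₀([Cl⁻]_out/[Cl⁻]_in) with z = -1.
For an anion, dividing by z = -1 reverses the sign.
= (61.7/-1) · log₁₀(113/35.8) = -61.70 · log₁₀(3.156)
= -61.70 · (0.4992) = -30.80 mV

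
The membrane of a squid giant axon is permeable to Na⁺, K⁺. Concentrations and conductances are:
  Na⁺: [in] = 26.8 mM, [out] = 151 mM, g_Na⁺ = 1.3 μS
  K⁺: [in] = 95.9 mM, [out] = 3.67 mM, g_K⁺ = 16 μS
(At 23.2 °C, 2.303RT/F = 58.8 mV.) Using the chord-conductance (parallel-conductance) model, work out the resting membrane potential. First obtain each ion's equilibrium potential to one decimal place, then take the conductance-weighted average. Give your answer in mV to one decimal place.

E_Na⁺ = (58.8/1)·log₁₀(151/26.8) = 44.1 mV
E_K⁺ = (58.8/1)·log₁₀(3.67/95.9) = -83.3 mV
Vm = (Σ gᵢEᵢ)/(Σ gᵢ) = (1.3·44.1 + 16·-83.3) / (1.3 + 16)
= -1275.47 / 17.3 = -73.73 mV

-73.7 mV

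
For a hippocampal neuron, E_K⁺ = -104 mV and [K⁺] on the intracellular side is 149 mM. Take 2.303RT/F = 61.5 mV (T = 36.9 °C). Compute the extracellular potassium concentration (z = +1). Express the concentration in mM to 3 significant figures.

3.03 mM

Nernst: E = (61.5/1) · log₁₀([out]/[in]), so log₁₀([out]/[in]) = -104.0 × 1 / 61.5 = -1.6911.
[out]/[in] = 10^(-1.6911) = 0.02037.
[out] = 0.02037 × 149 = 3.035 mM.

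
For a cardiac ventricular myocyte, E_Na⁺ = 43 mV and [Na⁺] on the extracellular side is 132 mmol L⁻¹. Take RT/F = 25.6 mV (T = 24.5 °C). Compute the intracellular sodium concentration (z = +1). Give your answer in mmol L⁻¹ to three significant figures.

24.6 mmol L⁻¹

Nernst: E = (25.6/1) · ln([out]/[in]), so ln([out]/[in]) = 43.0 × 1 / 25.6 = 1.6797.
[out]/[in] = e^(1.6797) = 5.364.
[in] = 132 / 5.364 = 24.61 mmol L⁻¹.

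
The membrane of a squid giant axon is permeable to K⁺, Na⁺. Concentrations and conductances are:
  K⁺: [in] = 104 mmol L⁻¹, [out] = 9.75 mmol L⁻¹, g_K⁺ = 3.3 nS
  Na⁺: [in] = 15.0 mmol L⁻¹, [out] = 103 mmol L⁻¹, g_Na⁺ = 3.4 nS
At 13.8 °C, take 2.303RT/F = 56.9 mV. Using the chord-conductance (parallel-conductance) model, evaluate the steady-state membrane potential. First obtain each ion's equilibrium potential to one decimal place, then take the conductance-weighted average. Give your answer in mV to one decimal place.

-4.7 mV

E_K⁺ = (56.9/1)·log₁₀(9.75/104) = -58.5 mV
E_Na⁺ = (56.9/1)·log₁₀(103/15.0) = 47.6 mV
Vm = (Σ gᵢEᵢ)/(Σ gᵢ) = (3.3·-58.5 + 3.4·47.6) / (3.3 + 3.4)
= -31.21 / 6.7 = -4.66 mV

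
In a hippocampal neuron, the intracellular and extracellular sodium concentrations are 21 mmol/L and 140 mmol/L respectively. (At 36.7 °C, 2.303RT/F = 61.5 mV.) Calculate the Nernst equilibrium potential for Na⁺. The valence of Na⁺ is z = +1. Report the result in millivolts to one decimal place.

E = (61.5/z) · log₁₀([Na⁺]_out/[Na⁺]_in) with z = +1.
= (61.5/1) · log₁₀(140/21) = 61.50 · log₁₀(6.667)
= 61.50 · (0.8239) = 50.67 mV

50.7 mV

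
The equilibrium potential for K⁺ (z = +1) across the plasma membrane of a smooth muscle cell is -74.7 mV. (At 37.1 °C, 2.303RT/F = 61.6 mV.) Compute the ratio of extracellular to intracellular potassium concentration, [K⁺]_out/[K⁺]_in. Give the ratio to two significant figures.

log₁₀([out]/[in]) = E·z/(61.6) = -74.7 × 1 / 61.6 = -1.2127
[out]/[in] = 10^(-1.2127) = 0.06128

0.061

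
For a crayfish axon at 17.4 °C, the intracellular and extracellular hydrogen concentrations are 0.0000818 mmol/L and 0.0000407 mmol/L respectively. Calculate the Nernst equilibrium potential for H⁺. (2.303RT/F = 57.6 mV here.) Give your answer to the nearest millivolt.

E = (57.6/z) · log₁₀([H⁺]_out/[H⁺]_in) with z = +1.
= (57.6/1) · log₁₀(0.0000407/0.0000818) = 57.60 · log₁₀(0.4976)
= 57.60 · (-0.3032) = -17.46 mV

-17 mV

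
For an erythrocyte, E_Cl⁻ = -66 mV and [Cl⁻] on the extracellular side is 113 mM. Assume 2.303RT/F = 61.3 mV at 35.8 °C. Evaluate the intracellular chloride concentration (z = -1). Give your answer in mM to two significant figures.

9.5 mM

Nernst: E = (61.3/-1) · log₁₀([out]/[in]), so log₁₀([out]/[in]) = -66.0 × -1 / 61.3 = 1.0767.
[out]/[in] = 10^(1.0767) = 11.93.
[in] = 113 / 11.93 = 9.471 mM.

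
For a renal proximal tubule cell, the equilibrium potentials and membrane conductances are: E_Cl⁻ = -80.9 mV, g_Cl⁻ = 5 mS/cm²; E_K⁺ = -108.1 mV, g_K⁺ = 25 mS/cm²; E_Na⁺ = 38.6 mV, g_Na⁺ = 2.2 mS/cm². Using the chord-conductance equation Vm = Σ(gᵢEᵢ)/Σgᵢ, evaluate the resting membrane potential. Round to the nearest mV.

Σ gᵢEᵢ = 5·(-80.9) + 25·(-108.1) + 2.2·(38.6) = -3022.08
Σ gᵢ = 5 + 25 + 2.2 = 32.2
Vm = -3022.08 / 32.2 = -93.85 mV

-94 mV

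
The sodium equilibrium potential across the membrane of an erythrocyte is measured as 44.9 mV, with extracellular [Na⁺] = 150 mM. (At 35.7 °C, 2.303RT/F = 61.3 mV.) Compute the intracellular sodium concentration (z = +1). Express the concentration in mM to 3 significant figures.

Nernst: E = (61.3/1) · log₁₀([out]/[in]), so log₁₀([out]/[in]) = 44.9 × 1 / 61.3 = 0.7325.
[out]/[in] = 10^(0.7325) = 5.401.
[in] = 150 / 5.401 = 27.77 mM.

27.8 mM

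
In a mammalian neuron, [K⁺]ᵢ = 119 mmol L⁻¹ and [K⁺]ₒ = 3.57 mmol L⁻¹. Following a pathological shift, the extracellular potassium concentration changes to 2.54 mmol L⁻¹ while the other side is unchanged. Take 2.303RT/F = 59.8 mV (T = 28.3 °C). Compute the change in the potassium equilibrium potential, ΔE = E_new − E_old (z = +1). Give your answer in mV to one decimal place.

-8.8 mV

E_old = (59.8/1)·log₁₀(3.57/119) = -91.07 mV
E_new = (59.8/1)·log₁₀(2.54/119) = -99.91 mV
ΔE = -99.91 − (-91.07) = -8.84 mV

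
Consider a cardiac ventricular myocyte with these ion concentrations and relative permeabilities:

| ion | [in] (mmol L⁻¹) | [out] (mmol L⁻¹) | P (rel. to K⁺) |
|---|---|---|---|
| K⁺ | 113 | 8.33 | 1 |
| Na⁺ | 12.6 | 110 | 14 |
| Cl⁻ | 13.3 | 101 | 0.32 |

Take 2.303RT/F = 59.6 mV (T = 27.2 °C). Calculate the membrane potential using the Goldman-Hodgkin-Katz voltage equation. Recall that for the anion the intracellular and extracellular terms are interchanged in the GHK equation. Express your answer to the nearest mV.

Vm = 59.6 · log₁₀[(Σ P·[cation]ₒ + Σ P·[anion]ᵢ) / (Σ P·[cation]ᵢ + Σ P·[anion]ₒ)]
Numerator = 1×8.33 + 14×110 + 0.32×13.3 = 1553
Denominator = 1×113 + 14×12.6 + 0.32×101 = 321.7
Vm = 59.6 · log₁₀(4.8259) = 59.6 × (0.6836) = 40.74 mV

41 mV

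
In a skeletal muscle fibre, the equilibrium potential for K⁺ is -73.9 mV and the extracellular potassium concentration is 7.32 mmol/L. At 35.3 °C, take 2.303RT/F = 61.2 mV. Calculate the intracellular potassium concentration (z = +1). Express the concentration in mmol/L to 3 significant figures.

118 mmol/L

Nernst: E = (61.2/1) · log₁₀([out]/[in]), so log₁₀([out]/[in]) = -73.9 × 1 / 61.2 = -1.2075.
[out]/[in] = 10^(-1.2075) = 0.06201.
[in] = 7.32 / 0.06201 = 118 mmol/L.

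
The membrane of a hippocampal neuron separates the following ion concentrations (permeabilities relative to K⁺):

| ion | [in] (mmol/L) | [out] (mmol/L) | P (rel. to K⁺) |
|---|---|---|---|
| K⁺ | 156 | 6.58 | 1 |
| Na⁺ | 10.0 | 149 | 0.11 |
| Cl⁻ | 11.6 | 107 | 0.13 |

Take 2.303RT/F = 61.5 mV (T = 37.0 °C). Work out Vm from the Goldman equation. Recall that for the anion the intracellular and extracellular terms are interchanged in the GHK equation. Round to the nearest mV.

Vm = 61.5 · log₁₀[(Σ P·[cation]ₒ + Σ P·[anion]ᵢ) / (Σ P·[cation]ᵢ + Σ P·[anion]ₒ)]
Numerator = 1×6.58 + 0.11×149 + 0.13×11.6 = 24.48
Denominator = 1×156 + 0.11×10.0 + 0.13×107 = 171
Vm = 61.5 · log₁₀(0.14314) = 61.5 × (-0.8442) = -51.92 mV

-52 mV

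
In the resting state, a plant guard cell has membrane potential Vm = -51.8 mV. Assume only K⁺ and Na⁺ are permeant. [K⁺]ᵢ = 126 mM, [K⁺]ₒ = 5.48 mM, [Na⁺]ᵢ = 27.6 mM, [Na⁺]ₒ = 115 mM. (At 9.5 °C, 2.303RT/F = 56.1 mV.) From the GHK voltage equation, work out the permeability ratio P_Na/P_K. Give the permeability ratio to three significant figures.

0.0855

Let α = P_Na/P_K. GHK: Vm = 56.1·log₁₀[(Kₒ + α·Naₒ)/(Kᵢ + α·Naᵢ)].
10^(Vm/56.1) = 10^(-51.8/56.1) = 0.1193
So 0.1193·(Kᵢ + α·Naᵢ) = Kₒ + α·Naₒ → α = (0.1193·126.0 − 5.48) / (115.0 − 0.1193·27.6)
α = (15.03 − 5.48) / (115.0 − 3.293) = 9.552/111.7 = 0.08551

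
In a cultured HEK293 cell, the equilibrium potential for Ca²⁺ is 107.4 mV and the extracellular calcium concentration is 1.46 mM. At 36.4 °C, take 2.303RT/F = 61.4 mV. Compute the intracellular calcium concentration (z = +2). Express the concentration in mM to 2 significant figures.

Nernst: E = (61.4/2) · log₁₀([out]/[in]), so log₁₀([out]/[in]) = 107.4 × 2 / 61.4 = 3.4984.
[out]/[in] = 10^(3.4984) = 3150.
[in] = 1.46 / 3150 = 0.0004634 mM.

0.00046 mM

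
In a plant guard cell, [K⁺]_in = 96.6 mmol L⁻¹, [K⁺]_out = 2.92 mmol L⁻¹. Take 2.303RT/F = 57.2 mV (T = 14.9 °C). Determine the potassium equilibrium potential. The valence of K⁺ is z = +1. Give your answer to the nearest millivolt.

E = (57.2/z) · log₁₀([K⁺]_out/[K⁺]_in) with z = +1.
= (57.2/1) · log₁₀(2.92/96.6) = 57.20 · log₁₀(0.03023)
= 57.20 · (-1.5196) = -86.92 mV

-87 mV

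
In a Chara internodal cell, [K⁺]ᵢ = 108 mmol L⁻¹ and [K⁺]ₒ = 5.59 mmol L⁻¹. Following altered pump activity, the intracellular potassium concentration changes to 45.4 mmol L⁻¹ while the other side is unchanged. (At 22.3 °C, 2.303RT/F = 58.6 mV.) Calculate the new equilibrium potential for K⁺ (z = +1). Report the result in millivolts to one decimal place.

-53.3 mV

After the shift: [K⁺]_out = 5.59, [K⁺]_in = 45.4 mmol L⁻¹.
E_new = (58.6/1)·log₁₀(5.59/45.4) = 58.60 · (-0.9096) = -53.31 mV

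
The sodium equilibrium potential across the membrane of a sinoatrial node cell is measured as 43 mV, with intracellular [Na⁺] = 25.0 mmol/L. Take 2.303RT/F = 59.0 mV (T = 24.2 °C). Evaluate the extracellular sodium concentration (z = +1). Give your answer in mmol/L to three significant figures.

Nernst: E = (59.0/1) · log₁₀([out]/[in]), so log₁₀([out]/[in]) = 43.0 × 1 / 59.0 = 0.7288.
[out]/[in] = 10^(0.7288) = 5.356.
[out] = 5.356 × 25.0 = 133.9 mmol/L.

134 mmol/L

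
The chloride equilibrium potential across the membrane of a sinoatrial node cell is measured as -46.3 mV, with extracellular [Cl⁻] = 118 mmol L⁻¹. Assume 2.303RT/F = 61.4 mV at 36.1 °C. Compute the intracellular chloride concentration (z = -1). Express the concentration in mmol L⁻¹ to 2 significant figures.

21 mmol L⁻¹

Nernst: E = (61.4/-1) · log₁₀([out]/[in]), so log₁₀([out]/[in]) = -46.3 × -1 / 61.4 = 0.7541.
[out]/[in] = 10^(0.7541) = 5.676.
[in] = 118 / 5.676 = 20.79 mmol L⁻¹.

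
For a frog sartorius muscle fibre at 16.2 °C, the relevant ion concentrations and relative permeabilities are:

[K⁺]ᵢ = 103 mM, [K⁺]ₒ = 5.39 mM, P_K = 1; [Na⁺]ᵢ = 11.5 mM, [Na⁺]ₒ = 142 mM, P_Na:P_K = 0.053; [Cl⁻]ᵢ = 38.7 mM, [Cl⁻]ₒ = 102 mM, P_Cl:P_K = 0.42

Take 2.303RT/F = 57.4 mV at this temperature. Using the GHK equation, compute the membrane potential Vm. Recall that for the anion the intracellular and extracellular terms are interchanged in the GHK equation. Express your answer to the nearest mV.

Vm = 57.4 · log₁₀[(Σ P·[cation]ₒ + Σ P·[anion]ᵢ) / (Σ P·[cation]ᵢ + Σ P·[anion]ₒ)]
Numerator = 1×5.39 + 0.053×142 + 0.42×38.7 = 29.17
Denominator = 1×103 + 0.053×11.5 + 0.42×102 = 146.4
Vm = 57.4 · log₁₀(0.19918) = 57.4 × (-0.7008) = -40.22 mV

-40 mV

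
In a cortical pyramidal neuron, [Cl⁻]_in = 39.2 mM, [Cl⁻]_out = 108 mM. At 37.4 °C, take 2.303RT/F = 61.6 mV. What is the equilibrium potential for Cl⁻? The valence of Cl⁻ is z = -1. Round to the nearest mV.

-27 mV

E = (61.6/z) · log₁₀([Cl⁻]_out/[Cl⁻]_in) with z = -1.
For an anion, dividing by z = -1 reverses the sign.
= (61.6/-1) · log₁₀(108/39.2) = -61.60 · log₁₀(2.755)
= -61.60 · (0.4401) = -27.11 mV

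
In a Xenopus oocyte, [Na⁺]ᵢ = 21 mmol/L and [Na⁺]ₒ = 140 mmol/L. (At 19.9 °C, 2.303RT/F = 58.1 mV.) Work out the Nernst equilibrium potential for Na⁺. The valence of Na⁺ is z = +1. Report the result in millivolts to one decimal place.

47.9 mV

E = (58.1/z) · log₁₀([Na⁺]_out/[Na⁺]_in) with z = +1.
= (58.1/1) · log₁₀(140/21) = 58.10 · log₁₀(6.667)
= 58.10 · (0.8239) = 47.87 mV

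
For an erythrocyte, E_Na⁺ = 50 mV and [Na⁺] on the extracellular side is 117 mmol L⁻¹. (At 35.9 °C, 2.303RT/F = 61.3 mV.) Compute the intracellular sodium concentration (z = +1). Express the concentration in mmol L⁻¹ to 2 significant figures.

Nernst: E = (61.3/1) · log₁₀([out]/[in]), so log₁₀([out]/[in]) = 50.0 × 1 / 61.3 = 0.8157.
[out]/[in] = 10^(0.8157) = 6.541.
[in] = 117 / 6.541 = 17.89 mmol L⁻¹.

18 mmol L⁻¹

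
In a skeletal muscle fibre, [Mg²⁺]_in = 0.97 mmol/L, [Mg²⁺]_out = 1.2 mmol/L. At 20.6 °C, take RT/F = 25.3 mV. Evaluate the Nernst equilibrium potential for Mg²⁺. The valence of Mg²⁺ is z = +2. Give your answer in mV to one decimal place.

2.7 mV

E = (25.3/z) · ln([Mg²⁺]_out/[Mg²⁺]_in) with z = +2.
= (25.3/2) · ln(1.2/0.97) = 12.65 · ln(1.237)
= 12.65 · (0.2128) = 2.69 mV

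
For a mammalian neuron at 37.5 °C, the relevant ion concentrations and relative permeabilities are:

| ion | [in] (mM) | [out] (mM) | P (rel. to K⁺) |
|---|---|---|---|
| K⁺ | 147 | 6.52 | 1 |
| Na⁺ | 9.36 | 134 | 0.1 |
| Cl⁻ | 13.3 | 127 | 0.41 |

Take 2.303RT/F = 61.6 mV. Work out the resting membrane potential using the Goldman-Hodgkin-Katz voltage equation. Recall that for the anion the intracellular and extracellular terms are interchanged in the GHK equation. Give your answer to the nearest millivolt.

-55 mV

Vm = 61.6 · log₁₀[(Σ P·[cation]ₒ + Σ P·[anion]ᵢ) / (Σ P·[cation]ᵢ + Σ P·[anion]ₒ)]
Numerator = 1×6.52 + 0.1×134 + 0.41×13.3 = 25.37
Denominator = 1×147 + 0.1×9.36 + 0.41×127 = 200
Vm = 61.6 · log₁₀(0.12686) = 61.6 × (-0.8967) = -55.23 mV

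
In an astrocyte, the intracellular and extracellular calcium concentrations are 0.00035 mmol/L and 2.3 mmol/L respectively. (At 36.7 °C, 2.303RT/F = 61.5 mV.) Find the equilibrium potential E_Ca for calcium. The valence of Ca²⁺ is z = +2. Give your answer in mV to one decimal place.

E = (61.5/z) · log₁₀([Ca²⁺]_out/[Ca²⁺]_in) with z = +2.
= (61.5/2) · log₁₀(2.3/0.00035) = 30.75 · log₁₀(6571)
= 30.75 · (3.8177) = 117.39 mV

117.4 mV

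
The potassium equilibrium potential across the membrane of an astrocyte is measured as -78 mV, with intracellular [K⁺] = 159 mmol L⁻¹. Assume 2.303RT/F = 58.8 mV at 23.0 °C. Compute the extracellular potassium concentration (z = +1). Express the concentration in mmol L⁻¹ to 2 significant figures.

7.5 mmol L⁻¹

Nernst: E = (58.8/1) · log₁₀([out]/[in]), so log₁₀([out]/[in]) = -78.0 × 1 / 58.8 = -1.3265.
[out]/[in] = 10^(-1.3265) = 0.04715.
[out] = 0.04715 × 159 = 7.497 mmol L⁻¹.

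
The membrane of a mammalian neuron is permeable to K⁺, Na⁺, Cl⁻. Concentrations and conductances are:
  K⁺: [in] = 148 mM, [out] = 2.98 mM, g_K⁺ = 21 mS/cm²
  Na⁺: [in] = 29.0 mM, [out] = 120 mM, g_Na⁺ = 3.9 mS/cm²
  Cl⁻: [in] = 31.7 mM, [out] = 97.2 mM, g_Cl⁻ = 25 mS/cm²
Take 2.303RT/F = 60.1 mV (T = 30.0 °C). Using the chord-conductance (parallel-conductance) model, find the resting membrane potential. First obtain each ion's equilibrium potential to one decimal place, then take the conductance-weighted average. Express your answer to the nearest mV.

E_K⁺ = (60.1/1)·log₁₀(2.98/148) = -101.9 mV
E_Na⁺ = (60.1/1)·log₁₀(120/29.0) = 37.1 mV
E_Cl⁻ = (60.1/-1)·log₁₀(97.2/31.7) = -29.2 mV
Vm = (Σ gᵢEᵢ)/(Σ gᵢ) = (21·-101.9 + 3.9·37.1 + 25·-29.2) / (21 + 3.9 + 25)
= -2725.21 / 49.9 = -54.61 mV

-55 mV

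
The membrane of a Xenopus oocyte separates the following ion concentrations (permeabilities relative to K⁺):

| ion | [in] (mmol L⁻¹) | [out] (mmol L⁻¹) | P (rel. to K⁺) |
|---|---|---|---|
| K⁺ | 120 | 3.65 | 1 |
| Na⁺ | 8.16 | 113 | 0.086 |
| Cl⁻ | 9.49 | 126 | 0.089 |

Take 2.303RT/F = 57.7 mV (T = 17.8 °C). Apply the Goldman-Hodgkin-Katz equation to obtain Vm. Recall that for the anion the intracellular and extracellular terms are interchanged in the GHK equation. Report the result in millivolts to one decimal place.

Vm = 57.7 · log₁₀[(Σ P·[cation]ₒ + Σ P·[anion]ᵢ) / (Σ P·[cation]ᵢ + Σ P·[anion]ₒ)]
Numerator = 1×3.65 + 0.086×113 + 0.089×9.49 = 14.21
Denominator = 1×120 + 0.086×8.16 + 0.089×126 = 131.9
Vm = 57.7 · log₁₀(0.10774) = 57.7 × (-0.9676) = -55.83 mV

-55.8 mV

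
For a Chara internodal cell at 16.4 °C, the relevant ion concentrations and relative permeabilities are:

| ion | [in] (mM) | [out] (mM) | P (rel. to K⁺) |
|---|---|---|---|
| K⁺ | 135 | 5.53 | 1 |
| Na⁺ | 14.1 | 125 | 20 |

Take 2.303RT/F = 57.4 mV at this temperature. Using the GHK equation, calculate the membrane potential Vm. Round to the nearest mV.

Vm = 57.4 · log₁₀[(Σ P·[cation]ₒ + Σ P·[anion]ᵢ) / (Σ P·[cation]ᵢ + Σ P·[anion]ₒ)]
Numerator = 1×5.53 + 20×125 = 2506
Denominator = 1×135 + 20×14.1 = 417
Vm = 57.4 · log₁₀(6.0085) = 57.4 × (0.7788) = 44.70 mV

45 mV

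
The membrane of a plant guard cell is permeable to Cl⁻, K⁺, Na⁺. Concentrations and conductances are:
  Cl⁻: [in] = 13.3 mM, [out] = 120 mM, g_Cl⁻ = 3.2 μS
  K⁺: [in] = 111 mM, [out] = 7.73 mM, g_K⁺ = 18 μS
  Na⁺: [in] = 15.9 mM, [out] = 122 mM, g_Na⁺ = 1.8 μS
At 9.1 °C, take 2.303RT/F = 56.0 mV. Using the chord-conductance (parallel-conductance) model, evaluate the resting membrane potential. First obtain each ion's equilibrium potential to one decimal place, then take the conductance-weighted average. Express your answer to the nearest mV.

-54 mV

E_Cl⁻ = (56.0/-1)·log₁₀(120/13.3) = -53.5 mV
E_K⁺ = (56.0/1)·log₁₀(7.73/111) = -64.8 mV
E_Na⁺ = (56.0/1)·log₁₀(122/15.9) = 49.6 mV
Vm = (Σ gᵢEᵢ)/(Σ gᵢ) = (3.2·-53.5 + 18·-64.8 + 1.8·49.6) / (3.2 + 18 + 1.8)
= -1248.32 / 23 = -54.27 mV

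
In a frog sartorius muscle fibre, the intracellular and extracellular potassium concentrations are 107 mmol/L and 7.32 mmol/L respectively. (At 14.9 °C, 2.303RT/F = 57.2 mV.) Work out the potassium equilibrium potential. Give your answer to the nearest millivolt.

E = (57.2/z) · log₁₀([K⁺]_out/[K⁺]_in) with z = +1.
= (57.2/1) · log₁₀(7.32/107) = 57.20 · log₁₀(0.06841)
= 57.20 · (-1.1649) = -66.63 mV

-67 mV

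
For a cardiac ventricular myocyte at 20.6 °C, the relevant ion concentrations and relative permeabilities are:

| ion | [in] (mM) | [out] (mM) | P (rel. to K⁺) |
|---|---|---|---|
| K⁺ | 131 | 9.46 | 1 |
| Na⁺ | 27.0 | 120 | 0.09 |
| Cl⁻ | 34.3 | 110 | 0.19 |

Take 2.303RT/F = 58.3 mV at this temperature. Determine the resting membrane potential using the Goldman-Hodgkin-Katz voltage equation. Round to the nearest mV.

-44 mV

Vm = 58.3 · log₁₀[(Σ P·[cation]ₒ + Σ P·[anion]ᵢ) / (Σ P·[cation]ᵢ + Σ P·[anion]ₒ)]
Numerator = 1×9.46 + 0.09×120 + 0.19×34.3 = 26.78
Denominator = 1×131 + 0.09×27.0 + 0.19×110 = 154.3
Vm = 58.3 · log₁₀(0.1735) = 58.3 × (-0.7607) = -44.35 mV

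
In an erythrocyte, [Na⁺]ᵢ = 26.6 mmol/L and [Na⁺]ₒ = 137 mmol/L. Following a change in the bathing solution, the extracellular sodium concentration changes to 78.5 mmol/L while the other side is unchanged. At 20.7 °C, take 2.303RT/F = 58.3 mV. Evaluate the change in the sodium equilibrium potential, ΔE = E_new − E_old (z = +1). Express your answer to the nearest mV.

-14 mV

E_old = (58.3/1)·log₁₀(137/26.6) = 41.50 mV
E_new = (58.3/1)·log₁₀(78.5/26.6) = 27.40 mV
ΔE = 27.40 − (41.50) = -14.10 mV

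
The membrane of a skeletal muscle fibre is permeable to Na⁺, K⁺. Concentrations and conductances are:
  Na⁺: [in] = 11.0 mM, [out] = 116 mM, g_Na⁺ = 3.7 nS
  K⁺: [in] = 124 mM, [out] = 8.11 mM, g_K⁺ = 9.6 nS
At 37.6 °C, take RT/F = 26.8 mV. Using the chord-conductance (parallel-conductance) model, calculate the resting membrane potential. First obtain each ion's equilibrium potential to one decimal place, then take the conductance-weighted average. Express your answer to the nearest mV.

-35 mV

E_Na⁺ = (26.8/1)·ln(116/11.0) = 63.1 mV
E_K⁺ = (26.8/1)·ln(8.11/124) = -73.1 mV
Vm = (Σ gᵢEᵢ)/(Σ gᵢ) = (3.7·63.1 + 9.6·-73.1) / (3.7 + 9.6)
= -468.29 / 13.3 = -35.21 mV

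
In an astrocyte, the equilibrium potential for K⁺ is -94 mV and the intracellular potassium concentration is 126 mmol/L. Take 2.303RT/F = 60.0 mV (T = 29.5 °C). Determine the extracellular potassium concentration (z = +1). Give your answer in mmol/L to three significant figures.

3.42 mmol/L

Nernst: E = (60.0/1) · log₁₀([out]/[in]), so log₁₀([out]/[in]) = -94.0 × 1 / 60.0 = -1.5667.
[out]/[in] = 10^(-1.5667) = 0.02712.
[out] = 0.02712 × 126 = 3.417 mmol/L.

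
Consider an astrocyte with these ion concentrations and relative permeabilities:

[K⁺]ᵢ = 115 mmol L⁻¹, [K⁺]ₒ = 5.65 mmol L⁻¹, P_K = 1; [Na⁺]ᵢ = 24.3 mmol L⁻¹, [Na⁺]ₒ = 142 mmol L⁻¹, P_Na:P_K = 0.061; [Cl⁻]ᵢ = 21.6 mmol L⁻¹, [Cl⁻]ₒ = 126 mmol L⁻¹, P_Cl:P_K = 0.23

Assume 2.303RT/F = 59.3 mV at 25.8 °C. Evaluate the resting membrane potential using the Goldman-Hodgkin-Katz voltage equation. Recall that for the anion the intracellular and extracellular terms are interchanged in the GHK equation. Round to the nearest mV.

Vm = 59.3 · log₁₀[(Σ P·[cation]ₒ + Σ P·[anion]ᵢ) / (Σ P·[cation]ᵢ + Σ P·[anion]ₒ)]
Numerator = 1×5.65 + 0.061×142 + 0.23×21.6 = 19.28
Denominator = 1×115 + 0.061×24.3 + 0.23×126 = 145.5
Vm = 59.3 · log₁₀(0.13254) = 59.3 × (-0.8776) = -52.04 mV

-52 mV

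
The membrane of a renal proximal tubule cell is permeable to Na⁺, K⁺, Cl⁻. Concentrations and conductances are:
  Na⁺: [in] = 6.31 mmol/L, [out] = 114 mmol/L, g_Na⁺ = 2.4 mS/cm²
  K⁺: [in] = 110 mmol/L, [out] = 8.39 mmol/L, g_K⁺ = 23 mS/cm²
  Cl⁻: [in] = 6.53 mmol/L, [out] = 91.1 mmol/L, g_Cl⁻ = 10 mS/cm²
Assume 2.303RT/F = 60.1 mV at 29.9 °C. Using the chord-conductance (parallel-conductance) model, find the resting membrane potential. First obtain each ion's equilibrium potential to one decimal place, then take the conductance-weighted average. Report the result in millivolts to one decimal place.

-58.0 mV

E_Na⁺ = (60.1/1)·log₁₀(114/6.31) = 75.5 mV
E_K⁺ = (60.1/1)·log₁₀(8.39/110) = -67.2 mV
E_Cl⁻ = (60.1/-1)·log₁₀(91.1/6.53) = -68.8 mV
Vm = (Σ gᵢEᵢ)/(Σ gᵢ) = (2.4·75.5 + 23·-67.2 + 10·-68.8) / (2.4 + 23 + 10)
= -2052.40 / 35.4 = -57.98 mV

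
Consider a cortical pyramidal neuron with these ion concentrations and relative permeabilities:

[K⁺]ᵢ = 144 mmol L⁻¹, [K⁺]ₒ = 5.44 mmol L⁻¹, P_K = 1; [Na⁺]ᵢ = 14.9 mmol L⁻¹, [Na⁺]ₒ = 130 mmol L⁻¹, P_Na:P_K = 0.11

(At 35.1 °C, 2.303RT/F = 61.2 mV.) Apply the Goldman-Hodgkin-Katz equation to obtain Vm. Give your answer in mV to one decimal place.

Vm = 61.2 · log₁₀[(Σ P·[cation]ₒ + Σ P·[anion]ᵢ) / (Σ P·[cation]ᵢ + Σ P·[anion]ₒ)]
Numerator = 1×5.44 + 0.11×130 = 19.74
Denominator = 1×144 + 0.11×14.9 = 145.6
Vm = 61.2 · log₁₀(0.13554) = 61.2 × (-0.8679) = -53.12 mV

-53.1 mV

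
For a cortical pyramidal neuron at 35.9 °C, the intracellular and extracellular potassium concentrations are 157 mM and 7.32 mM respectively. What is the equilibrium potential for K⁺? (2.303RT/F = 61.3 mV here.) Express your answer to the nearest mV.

E = (61.3/z) · log₁₀([K⁺]_out/[K⁺]_in) with z = +1.
= (61.3/1) · log₁₀(7.32/157) = 61.30 · log₁₀(0.04662)
= 61.30 · (-1.3314) = -81.61 mV

-82 mV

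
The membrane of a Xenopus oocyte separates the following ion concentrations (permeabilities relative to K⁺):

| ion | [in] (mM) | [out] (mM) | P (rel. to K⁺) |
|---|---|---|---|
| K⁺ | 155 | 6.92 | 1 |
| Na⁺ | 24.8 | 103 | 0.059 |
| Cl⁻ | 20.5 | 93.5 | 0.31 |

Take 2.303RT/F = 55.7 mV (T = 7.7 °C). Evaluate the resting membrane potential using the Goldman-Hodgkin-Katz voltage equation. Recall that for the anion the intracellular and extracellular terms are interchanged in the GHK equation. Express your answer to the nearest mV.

Vm = 55.7 · log₁₀[(Σ P·[cation]ₒ + Σ P·[anion]ᵢ) / (Σ P·[cation]ᵢ + Σ P·[anion]ₒ)]
Numerator = 1×6.92 + 0.059×103 + 0.31×20.5 = 19.35
Denominator = 1×155 + 0.059×24.8 + 0.31×93.5 = 185.4
Vm = 55.7 · log₁₀(0.10435) = 55.7 × (-0.9815) = -54.67 mV

-55 mV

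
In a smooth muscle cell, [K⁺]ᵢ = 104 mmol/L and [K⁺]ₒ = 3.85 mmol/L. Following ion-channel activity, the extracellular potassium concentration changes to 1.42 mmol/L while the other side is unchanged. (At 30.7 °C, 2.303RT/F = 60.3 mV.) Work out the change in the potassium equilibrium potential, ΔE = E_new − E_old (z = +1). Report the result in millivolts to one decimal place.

-26.1 mV

E_old = (60.3/1)·log₁₀(3.85/104) = -86.32 mV
E_new = (60.3/1)·log₁₀(1.42/104) = -112.44 mV
ΔE = -112.44 − (-86.32) = -26.12 mV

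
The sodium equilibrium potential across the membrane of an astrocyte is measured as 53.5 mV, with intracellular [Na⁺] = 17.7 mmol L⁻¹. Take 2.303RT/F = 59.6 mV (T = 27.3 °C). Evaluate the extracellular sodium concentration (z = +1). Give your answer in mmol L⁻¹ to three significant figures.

Nernst: E = (59.6/1) · log₁₀([out]/[in]), so log₁₀([out]/[in]) = 53.5 × 1 / 59.6 = 0.8977.
[out]/[in] = 10^(0.8977) = 7.9.
[out] = 7.9 × 17.7 = 139.8 mmol L⁻¹.

140 mmol L⁻¹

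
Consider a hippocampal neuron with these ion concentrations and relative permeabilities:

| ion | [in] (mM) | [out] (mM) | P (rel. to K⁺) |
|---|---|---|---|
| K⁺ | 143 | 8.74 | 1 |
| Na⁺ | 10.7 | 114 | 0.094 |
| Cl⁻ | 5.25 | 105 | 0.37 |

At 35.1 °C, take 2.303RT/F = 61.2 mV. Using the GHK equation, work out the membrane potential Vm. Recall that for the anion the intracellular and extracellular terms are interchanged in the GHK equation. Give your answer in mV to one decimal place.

Vm = 61.2 · log₁₀[(Σ P·[cation]ₒ + Σ P·[anion]ᵢ) / (Σ P·[cation]ᵢ + Σ P·[anion]ₒ)]
Numerator = 1×8.74 + 0.094×114 + 0.37×5.25 = 21.4
Denominator = 1×143 + 0.094×10.7 + 0.37×105 = 182.9
Vm = 61.2 · log₁₀(0.11702) = 61.2 × (-0.9317) = -57.02 mV

-57.0 mV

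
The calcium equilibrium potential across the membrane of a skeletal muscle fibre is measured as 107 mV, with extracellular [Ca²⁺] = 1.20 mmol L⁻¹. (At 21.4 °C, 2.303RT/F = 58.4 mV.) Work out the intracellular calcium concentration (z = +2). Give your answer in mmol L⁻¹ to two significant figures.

Nernst: E = (58.4/2) · log₁₀([out]/[in]), so log₁₀([out]/[in]) = 107.0 × 2 / 58.4 = 3.6644.
[out]/[in] = 10^(3.6644) = 4617.
[in] = 1.20 / 4617 = 0.0002599 mmol L⁻¹.

0.00026 mmol L⁻¹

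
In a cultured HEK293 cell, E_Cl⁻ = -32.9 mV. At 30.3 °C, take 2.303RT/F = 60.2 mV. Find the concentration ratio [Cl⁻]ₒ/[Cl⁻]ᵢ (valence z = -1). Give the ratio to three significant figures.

3.52

log₁₀([out]/[in]) = E·z/(60.2) = -32.9 × -1 / 60.2 = 0.5465
[out]/[in] = 10^(0.5465) = 3.52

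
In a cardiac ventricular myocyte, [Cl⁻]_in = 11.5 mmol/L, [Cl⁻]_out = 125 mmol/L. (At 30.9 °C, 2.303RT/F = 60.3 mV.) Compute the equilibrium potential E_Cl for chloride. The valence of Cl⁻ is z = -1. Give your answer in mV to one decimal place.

-62.5 mV

E = (60.3/z) · log₁₀([Cl⁻]_out/[Cl⁻]_in) with z = -1.
For an anion, dividing by z = -1 reverses the sign.
= (60.3/-1) · log₁₀(125/11.5) = -60.30 · log₁₀(10.87)
= -60.30 · (1.0362) = -62.48 mV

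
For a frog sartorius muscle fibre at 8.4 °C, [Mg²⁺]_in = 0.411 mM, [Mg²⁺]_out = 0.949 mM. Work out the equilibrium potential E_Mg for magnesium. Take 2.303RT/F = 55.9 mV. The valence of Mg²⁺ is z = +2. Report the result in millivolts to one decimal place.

10.2 mV

E = (55.9/z) · log₁₀([Mg²⁺]_out/[Mg²⁺]_in) with z = +2.
= (55.9/2) · log₁₀(0.949/0.411) = 27.95 · log₁₀(2.309)
= 27.95 · (0.3634) = 10.16 mV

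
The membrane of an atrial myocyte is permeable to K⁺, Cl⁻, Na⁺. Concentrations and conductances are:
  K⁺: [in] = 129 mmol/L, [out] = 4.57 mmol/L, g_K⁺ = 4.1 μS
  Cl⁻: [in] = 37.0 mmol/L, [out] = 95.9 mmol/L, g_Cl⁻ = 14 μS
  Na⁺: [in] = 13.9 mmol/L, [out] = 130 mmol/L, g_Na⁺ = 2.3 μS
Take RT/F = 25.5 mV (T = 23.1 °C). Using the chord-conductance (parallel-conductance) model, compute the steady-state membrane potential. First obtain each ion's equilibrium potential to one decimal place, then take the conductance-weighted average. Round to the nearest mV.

-27 mV

E_K⁺ = (25.5/1)·ln(4.57/129) = -85.2 mV
E_Cl⁻ = (25.5/-1)·ln(95.9/37.0) = -24.3 mV
E_Na⁺ = (25.5/1)·ln(130/13.9) = 57.0 mV
Vm = (Σ gᵢEᵢ)/(Σ gᵢ) = (4.1·-85.2 + 14·-24.3 + 2.3·57.0) / (4.1 + 14 + 2.3)
= -558.42 / 20.4 = -27.37 mV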